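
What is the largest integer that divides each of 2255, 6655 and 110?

55

2255 = 5 · 11 · 41; 6655 = 5 · 11³; 110 = 2 · 5 · 11
gcd takes min exponent of each prime: 5 · 11 = 55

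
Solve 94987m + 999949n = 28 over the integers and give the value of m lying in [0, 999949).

489242

Reduce mod 999949: 94987m ≡ 28 (mod 999949). With g = gcd(94987, 999949) = 1 dividing 28, divide through: 94987m ≡ 28 (mod 999949).
Since gcd(94987, 999949) = 1, m ≡ 28·(94987)⁻¹ ≡ 489242 (mod 999949). Smallest non-negative: 489242.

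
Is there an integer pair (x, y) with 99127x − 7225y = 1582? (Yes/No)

By Bézout, 99127x − 7225y = 1582 has integer solutions iff gcd(99127, 7225) | 1582.
Euclid: 99127 = 13·7225 + 5202; 7225 = 1·5202 + 2023; 5202 = 2·2023 + 1156; 2023 = 1·1156 + 867; 1156 = 1·867 + 289; 867 = 3·289 + 0. gcd = 289; 1582 mod 289 = 137. No.

No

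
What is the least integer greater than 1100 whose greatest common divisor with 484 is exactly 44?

gcd(x, 484) = 44 forces 44 | x; write x = 44s. Then gcd(44s, 44·11) = 44·gcd(s, 11), so need gcd(s, 11) = 1.
44s > 1100 gives s ≥ 26. The least s ≥ 26 coprime to 11 is 26, so x = 44·26 = 1144.

1144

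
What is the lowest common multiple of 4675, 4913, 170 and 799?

4675 = 5² · 11 · 17; 4913 = 17³; 170 = 2 · 5 · 17; 799 = 17 · 47
lcm takes max exponent of each prime: 2 · 5² · 11 · 17³ · 47 = 127001050

127001050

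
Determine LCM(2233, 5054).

gcd first: 5054 = 2·2233 + 588; 2233 = 3·588 + 469; 588 = 1·469 + 119; 469 = 3·119 + 112; 119 = 1·112 + 7; 112 = 16·7 + 0 → gcd = 7
lcm = 2233·5054/gcd = 11285582/7 = 1612226

1612226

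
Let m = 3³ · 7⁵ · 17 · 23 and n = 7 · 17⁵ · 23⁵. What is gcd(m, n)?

min exponent per shared prime: 7 · 17 · 23 = 2737

2737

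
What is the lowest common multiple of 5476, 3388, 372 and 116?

12509149884

5476 = 2² · 37²; 3388 = 2² · 7 · 11²; 372 = 2² · 3 · 31; 116 = 2² · 29
lcm takes max exponent of each prime: 2² · 3 · 7 · 11² · 29 · 31 · 37² = 12509149884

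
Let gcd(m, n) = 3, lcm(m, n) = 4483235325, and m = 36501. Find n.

Using mn = gcd(m,n)·lcm(m,n) = 3·4483235325 = 13449705975, we get n = 13449705975/36501 = 368475.

368475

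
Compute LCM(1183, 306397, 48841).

88548733

1183 = 7 · 13²; 306397 = 7² · 13² · 37; 48841 = 13² · 17²
lcm takes max exponent of each prime: 7² · 13² · 17² · 37 = 88548733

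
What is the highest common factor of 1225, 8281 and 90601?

1225 = 5² · 7²; 8281 = 7² · 13²; 90601 = 7² · 43²
gcd takes min exponent of each prime: 7² = 49

49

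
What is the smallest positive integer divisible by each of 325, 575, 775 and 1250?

11586250

325 = 5² · 13; 575 = 5² · 23; 775 = 5² · 31; 1250 = 2 · 5⁴
lcm takes max exponent of each prime: 2 · 5⁴ · 13 · 23 · 31 = 11586250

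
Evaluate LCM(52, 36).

468

52 = 2² · 13; 36 = 2² · 3²
max exponents: 2² · 3² · 13 = 468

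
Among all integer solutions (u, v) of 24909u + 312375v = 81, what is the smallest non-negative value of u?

gcd(24909, 312375) = 3 (Euclid: 312375 = 12·24909 + 13467; 24909 = 1·13467 + 11442; 13467 = 1·11442 + 2025; 11442 = 5·2025 + 1317; 2025 = 1·1317 + 708; 1317 = 1·708 + 609; 708 = 1·609 + 99; 609 = 6·99 + 15; 99 = 6·15 + 9; 15 = 1·9 + 6; 9 = 1·6 + 3; 6 = 2·3 + 0), and 3 | 81.
Extended Euclid: 24909·(-41033) + 312375·(3272) = 3. Scale by 27: u₀ = -1107891.
General solution u = u₀ + 104125t; reducing mod 104125 gives u = 37484 (and v = -2989).

37484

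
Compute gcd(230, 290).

230 = 2 · 5 · 23
290 = 2 · 5 · 29
Common: 2 · 5 = 10

10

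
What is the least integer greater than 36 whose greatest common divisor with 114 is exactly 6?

114 = 6·19. Any x with gcd(x, 114) = 6 is a multiple of 6, say 6s, with s coprime to 19.
Need s > 36/6, so s ≥ 7. First s ≥ 7 with gcd(s, 19) = 1 is s = 7. Thus x = 6·7 = 42.

42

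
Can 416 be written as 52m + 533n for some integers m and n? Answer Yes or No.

By Bézout, 52m + 533n = 416 has integer solutions iff gcd(52, 533) | 416.
Euclid: 533 = 10·52 + 13; 52 = 4·13 + 0. gcd = 13; 416 mod 13 = 0. Yes.

Yes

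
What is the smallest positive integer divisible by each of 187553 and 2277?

427058181

187553 = 37² · 137; 2277 = 3² · 11 · 23
max exponents: 3² · 11 · 23 · 37² · 137 = 427058181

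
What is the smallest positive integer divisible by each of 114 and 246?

gcd first: 246 = 2·114 + 18; 114 = 6·18 + 6; 18 = 3·6 + 0 → gcd = 6
lcm = 114·246/gcd = 28044/6 = 4674

4674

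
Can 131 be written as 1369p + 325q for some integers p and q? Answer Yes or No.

By Bézout, 1369p + 325q = 131 has integer solutions iff gcd(1369, 325) | 131.
Euclid: 1369 = 4·325 + 69; 325 = 4·69 + 49; 69 = 1·49 + 20; 49 = 2·20 + 9; 20 = 2·9 + 2; 9 = 4·2 + 1; 2 = 2·1 + 0. gcd = 1; 131 mod 1 = 0. Yes.

Yes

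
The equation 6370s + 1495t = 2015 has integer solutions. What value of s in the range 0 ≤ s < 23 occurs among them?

Reduce mod 1495: 6370s ≡ 2015 (mod 1495). With g = gcd(6370, 1495) = 65 dividing 2015, divide through: 98s ≡ 31 (mod 23).
Since gcd(98, 23) = 1, s ≡ 31·(98)⁻¹ ≡ 9 (mod 23). Smallest non-negative: 9.

9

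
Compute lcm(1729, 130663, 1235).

4573205

lcm(1729, 130663) = 1729·130663/gcd = 225916327/247 = 914641
lcm(914641, 1235) = 914641·1235/gcd = 1129581635/247 = 4573205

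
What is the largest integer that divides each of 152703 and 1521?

Euclid: 152703 = 100·1521 + 603; 1521 = 2·603 + 315; 603 = 1·315 + 288; 315 = 1·288 + 27; 288 = 10·27 + 18; 27 = 1·18 + 9; 18 = 2·9 + 0. Last nonzero remainder: 9.

9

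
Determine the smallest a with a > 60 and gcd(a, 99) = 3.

69

gcd(a, 99) = 3 forces 3 | a; write a = 3s. Then gcd(3s, 3·33) = 3·gcd(s, 33), so need gcd(s, 33) = 1.
3s > 60 gives s ≥ 21. The least s ≥ 21 coprime to 33 is 23, so a = 3·23 = 69.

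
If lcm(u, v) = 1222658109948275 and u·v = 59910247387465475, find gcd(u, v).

49

gcd·lcm = product, so gcd = 59910247387465475/1222658109948275 = 49.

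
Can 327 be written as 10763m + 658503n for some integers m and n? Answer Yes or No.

gcd(10763, 658503): 658503 = 61·10763 + 1960; 10763 = 5·1960 + 963; 1960 = 2·963 + 34; 963 = 28·34 + 11; 34 = 3·11 + 1; 11 = 11·1 + 0 → 1
1 divides 327, so a solution exists.

Yes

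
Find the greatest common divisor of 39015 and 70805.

1445

39015 = 3³ · 5 · 17²
70805 = 5 · 7² · 17²
Common: 5 · 17² = 1445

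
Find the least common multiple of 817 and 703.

gcd first: 817 = 1·703 + 114; 703 = 6·114 + 19; 114 = 6·19 + 0 → gcd = 19
lcm = 817·703/gcd = 574351/19 = 30229

30229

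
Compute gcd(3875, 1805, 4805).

5

gcd(3875, 1805): 3875 = 2·1805 + 265; 1805 = 6·265 + 215; 265 = 1·215 + 50; 215 = 4·50 + 15; 50 = 3·15 + 5; 15 = 3·5 + 0 → 5
gcd(5, 4805): 4805 = 961·5 + 0 → 5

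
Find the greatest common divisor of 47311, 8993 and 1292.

47311 = 11² · 17 · 23; 8993 = 17 · 23²; 1292 = 2² · 17 · 19
gcd takes min exponent of each prime: 17 = 17

17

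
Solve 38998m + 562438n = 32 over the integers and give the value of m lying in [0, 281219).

278623

Reduce mod 562438: 38998m ≡ 32 (mod 562438). With g = gcd(38998, 562438) = 2 dividing 32, divide through: 19499m ≡ 16 (mod 281219).
Since gcd(19499, 281219) = 1, m ≡ 16·(19499)⁻¹ ≡ 278623 (mod 281219). Smallest non-negative: 278623.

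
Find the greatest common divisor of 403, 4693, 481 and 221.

gcd(403, 4693): 4693 = 11·403 + 260; 403 = 1·260 + 143; 260 = 1·143 + 117; 143 = 1·117 + 26; 117 = 4·26 + 13; 26 = 2·13 + 0 → 13
gcd(13, 481): 481 = 37·13 + 0 → 13
gcd(13, 221): 221 = 17·13 + 0 → 13

13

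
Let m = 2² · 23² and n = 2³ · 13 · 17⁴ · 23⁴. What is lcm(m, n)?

2430750416744

max exponent per prime: 2³ · 13 · 17⁴ · 23⁴ = 2430750416744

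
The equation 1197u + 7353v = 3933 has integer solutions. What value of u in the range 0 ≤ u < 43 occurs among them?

34

gcd(1197, 7353) = 171 (Euclid: 7353 = 6·1197 + 171; 1197 = 7·171 + 0), and 171 | 3933.
Extended Euclid: 1197·(-6) + 7353·(1) = 171. Scale by 23: u₀ = -138.
General solution u = u₀ + 43t; reducing mod 43 gives u = 34 (and v = -5).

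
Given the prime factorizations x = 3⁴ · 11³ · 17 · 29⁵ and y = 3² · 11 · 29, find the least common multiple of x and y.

max exponent per prime: 3⁴ · 11³ · 17 · 29⁵ = 37592567242263

37592567242263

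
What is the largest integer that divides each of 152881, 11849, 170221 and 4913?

gcd(152881, 11849): 152881 = 12·11849 + 10693; 11849 = 1·10693 + 1156; 10693 = 9·1156 + 289; 1156 = 4·289 + 0 → 289
gcd(289, 170221): 170221 = 589·289 + 0 → 289
gcd(289, 4913): 4913 = 17·289 + 0 → 289

289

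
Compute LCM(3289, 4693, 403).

36807199

3289 = 11 · 13 · 23; 4693 = 13 · 19²; 403 = 13 · 31
lcm takes max exponent of each prime: 11 · 13 · 19² · 23 · 31 = 36807199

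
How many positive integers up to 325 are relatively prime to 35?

223

35 = 5·7. Inclusion–exclusion on these primes:
325 − ⌊325/5⌋ − ⌊325/7⌋ + ⌊325/35⌋ = 223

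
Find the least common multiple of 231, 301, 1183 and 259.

62111049

231 = 3 · 7 · 11; 301 = 7 · 43; 1183 = 7 · 13²; 259 = 7 · 37
lcm takes max exponent of each prime: 3 · 7 · 11 · 13² · 37 · 43 = 62111049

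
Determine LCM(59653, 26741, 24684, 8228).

59653 = 11² · 17 · 29; 26741 = 11² · 13 · 17; 24684 = 2² · 3 · 11² · 17; 8228 = 2² · 11² · 17
lcm takes max exponent of each prime: 2² · 3 · 11² · 13 · 17 · 29 = 9305868

9305868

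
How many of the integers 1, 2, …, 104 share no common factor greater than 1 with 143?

87

143 = 11·13. Inclusion–exclusion on these primes:
104 − ⌊104/11⌋ − ⌊104/13⌋ + ⌊104/143⌋ = 87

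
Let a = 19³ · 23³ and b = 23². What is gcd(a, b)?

529

min exponent per shared prime: 23² = 529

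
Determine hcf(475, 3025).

25

475 = 5² · 19
3025 = 5² · 11²
Common: 5² = 25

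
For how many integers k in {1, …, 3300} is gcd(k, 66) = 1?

1000

Prime factors of 66: 2, 3, 11. Count integers ≤ 3300 divisible by none of them.
By inclusion–exclusion: 3300 − ⌊3300/2⌋ − ⌊3300/3⌋ − ⌊3300/11⌋ + ⌊3300/6⌋ + ⌊3300/22⌋ + ⌊3300/33⌋ − ⌊3300/66⌋ = 1000.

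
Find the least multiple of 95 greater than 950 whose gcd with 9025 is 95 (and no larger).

gcd(x, 9025) = 95 forces 95 | x; write x = 95s. Then gcd(95s, 95·95) = 95·gcd(s, 95), so need gcd(s, 95) = 1.
95s > 950 gives s ≥ 11. The least s ≥ 11 coprime to 95 is 11, so x = 95·11 = 1045.

1045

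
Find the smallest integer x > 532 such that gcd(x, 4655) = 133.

798

Multiples of 133 above 532: 133·5, 133·6, … . Need the cofactor coprime to 4655/133 = 35.
Checking s = 5, 6, … the first with gcd(s, 35) = 1 is s = 6, giving 798.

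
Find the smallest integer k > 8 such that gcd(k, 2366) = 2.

2366 = 2·1183. Any k with gcd(k, 2366) = 2 is a multiple of 2, say 2s, with s coprime to 1183.
Need s > 8/2, so s ≥ 5. First s ≥ 5 with gcd(s, 1183) = 1 is s = 5. Thus k = 2·5 = 10.

10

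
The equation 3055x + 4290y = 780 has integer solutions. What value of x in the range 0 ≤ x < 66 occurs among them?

48

gcd(3055, 4290) = 65 (Euclid: 4290 = 1·3055 + 1235; 3055 = 2·1235 + 585; 1235 = 2·585 + 65; 585 = 9·65 + 0), and 65 | 780.
Extended Euclid: 3055·(-7) + 4290·(5) = 65. Scale by 12: x₀ = -84.
General solution x = x₀ + 66t; reducing mod 66 gives x = 48 (and y = -34).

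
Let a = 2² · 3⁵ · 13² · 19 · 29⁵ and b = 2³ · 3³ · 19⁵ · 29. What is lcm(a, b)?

16685566625745202536

max exponent per prime: 2³ · 3⁵ · 13² · 19⁵ · 29⁵ = 16685566625745202536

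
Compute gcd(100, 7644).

4

100 = 2² · 5²
7644 = 2² · 3 · 7² · 13
Common: 2² = 4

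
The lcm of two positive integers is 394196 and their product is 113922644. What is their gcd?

gcd·lcm = product, so gcd = 113922644/394196 = 289.

289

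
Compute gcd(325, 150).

25

325 = 5² · 13
150 = 2 · 3 · 5²
Common: 5² = 25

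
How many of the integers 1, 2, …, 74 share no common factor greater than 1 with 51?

51 = 3·17. Inclusion–exclusion on these primes:
74 − ⌊74/3⌋ − ⌊74/17⌋ + ⌊74/51⌋ = 47

47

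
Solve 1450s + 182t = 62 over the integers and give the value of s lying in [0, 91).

20

gcd(1450, 182) = 2 (Euclid: 1450 = 7·182 + 176; 182 = 1·176 + 6; 176 = 29·6 + 2; 6 = 3·2 + 0), and 2 | 62.
Extended Euclid: 1450·(30) + 182·(-239) = 2. Scale by 31: s₀ = 930.
General solution s = s₀ + 91k; reducing mod 91 gives s = 20 (and t = -159).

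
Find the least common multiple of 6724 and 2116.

3556996

gcd first: 6724 = 3·2116 + 376; 2116 = 5·376 + 236; 376 = 1·236 + 140; 236 = 1·140 + 96; 140 = 1·96 + 44; 96 = 2·44 + 8; 44 = 5·8 + 4; 8 = 2·4 + 0 → gcd = 4
lcm = 6724·2116/gcd = 14227984/4 = 3556996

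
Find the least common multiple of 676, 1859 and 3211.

lcm(676, 1859) = 676·1859/gcd = 1256684/169 = 7436
lcm(7436, 3211) = 7436·3211/gcd = 23876996/169 = 141284

141284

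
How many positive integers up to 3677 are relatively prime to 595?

2373

Prime factors of 595: 5, 7, 17. Count integers ≤ 3677 divisible by none of them.
By inclusion–exclusion: 3677 − ⌊3677/5⌋ − ⌊3677/7⌋ − ⌊3677/17⌋ + ⌊3677/35⌋ + ⌊3677/85⌋ + ⌊3677/119⌋ − ⌊3677/595⌋ = 2373.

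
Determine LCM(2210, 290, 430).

2755870

2210 = 2 · 5 · 13 · 17; 290 = 2 · 5 · 29; 430 = 2 · 5 · 43
lcm takes max exponent of each prime: 2 · 5 · 13 · 17 · 29 · 43 = 2755870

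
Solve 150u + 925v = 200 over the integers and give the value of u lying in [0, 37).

Euclid: 925 = 6·150 + 25; 150 = 6·25 + 0 → gcd = 25; 200 = 25·8.
Back-substitution yields 150·(-6) + 925·(1) = 25, so one solution is u = -6·8 = -48, v = 1·8 = 8.
Solutions in u differ by 925/25 = 37; the one in [0, 37) is -48 mod 37 = 26.

26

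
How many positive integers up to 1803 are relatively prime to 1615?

1615 = 5·17·19. Inclusion–exclusion on these primes:
1803 − ⌊1803/5⌋ − ⌊1803/17⌋ − ⌊1803/19⌋ + ⌊1803/85⌋ + ⌊1803/95⌋ + ⌊1803/323⌋ − ⌊1803/1615⌋ = 1286

1286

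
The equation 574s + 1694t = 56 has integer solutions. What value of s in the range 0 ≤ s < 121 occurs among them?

Euclid: 1694 = 2·574 + 546; 574 = 1·546 + 28; 546 = 19·28 + 14; 28 = 2·14 + 0 → gcd = 14; 56 = 14·4.
Back-substitution yields 574·(-59) + 1694·(20) = 14, so one solution is s = -59·4 = -236, t = 20·4 = 80.
Solutions in s differ by 1694/14 = 121; the one in [0, 121) is -236 mod 121 = 6.

6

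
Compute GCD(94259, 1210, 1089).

94259 = 11² · 19 · 41; 1210 = 2 · 5 · 11²; 1089 = 3² · 11²
gcd takes min exponent of each prime: 11² = 121

121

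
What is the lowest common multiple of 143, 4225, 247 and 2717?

lcm(143, 4225) = 143·4225/gcd = 604175/13 = 46475
lcm(46475, 247) = 46475·247/gcd = 11479325/13 = 883025
lcm(883025, 2717) = 883025·2717/gcd = 2399178925/2717 = 883025

883025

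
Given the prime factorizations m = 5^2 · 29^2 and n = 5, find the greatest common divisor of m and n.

min exponent per shared prime: 5 = 5

5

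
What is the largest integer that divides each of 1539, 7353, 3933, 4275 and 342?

1539 = 3⁴ · 19; 7353 = 3² · 19 · 43; 3933 = 3² · 19 · 23; 4275 = 3² · 5² · 19; 342 = 2 · 3² · 19
gcd takes min exponent of each prime: 3² · 19 = 171

171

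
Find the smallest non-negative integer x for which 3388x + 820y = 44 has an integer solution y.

Euclid: 3388 = 4·820 + 108; 820 = 7·108 + 64; 108 = 1·64 + 44; 64 = 1·44 + 20; 44 = 2·20 + 4; 20 = 5·4 + 0 → gcd = 4; 44 = 4·11.
Back-substitution yields 3388·(38) + 820·(-157) = 4, so one solution is x = 38·11 = 418, y = -157·11 = -1727.
Solutions in x differ by 820/4 = 205; the one in [0, 205) is 418 mod 205 = 8.

8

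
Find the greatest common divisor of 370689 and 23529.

33

370689 = 3 · 11 · 47 · 239
23529 = 3 · 11 · 23 · 31
Common: 3 · 11 = 33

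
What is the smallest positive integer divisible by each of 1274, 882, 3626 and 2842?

1274 = 2 · 7² · 13; 882 = 2 · 3² · 7²; 3626 = 2 · 7² · 37; 2842 = 2 · 7² · 29
lcm takes max exponent of each prime: 2 · 3² · 7² · 13 · 29 · 37 = 12303018

12303018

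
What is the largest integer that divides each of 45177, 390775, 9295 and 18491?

45177 = 3 · 11 · 37²; 390775 = 5² · 7² · 11 · 29; 9295 = 5 · 11 · 13²; 18491 = 11 · 41²
gcd takes min exponent of each prime: 11 = 11

11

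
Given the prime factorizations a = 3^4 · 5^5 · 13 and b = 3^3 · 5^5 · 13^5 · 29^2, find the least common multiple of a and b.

79040157665625

max exponent per prime: 3^4 · 5^5 · 13^5 · 29^2 = 79040157665625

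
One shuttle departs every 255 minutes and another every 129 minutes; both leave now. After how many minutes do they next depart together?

10965

gcd first: 255 = 1·129 + 126; 129 = 1·126 + 3; 126 = 42·3 + 0 → gcd = 3
lcm = 255·129/gcd = 32895/3 = 10965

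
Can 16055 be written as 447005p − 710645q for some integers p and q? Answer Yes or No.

By Bézout, 447005p − 710645q = 16055 has integer solutions iff gcd(447005, 710645) | 16055.
Euclid: 710645 = 1·447005 + 263640; 447005 = 1·263640 + 183365; 263640 = 1·183365 + 80275; 183365 = 2·80275 + 22815; 80275 = 3·22815 + 11830; 22815 = 1·11830 + 10985; 11830 = 1·10985 + 845; 10985 = 13·845 + 0. gcd = 845; 16055 mod 845 = 0. Yes.

Yes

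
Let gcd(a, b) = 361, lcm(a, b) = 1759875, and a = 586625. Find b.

1083

a·b = gcd·lcm = 361·1759875 = 635314875, so b = 635314875/586625 = 1083.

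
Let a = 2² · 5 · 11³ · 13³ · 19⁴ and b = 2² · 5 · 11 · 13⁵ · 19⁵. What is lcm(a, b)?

24473315976306340

max exponent per prime: 2² · 5 · 11³ · 13⁵ · 19⁵ = 24473315976306340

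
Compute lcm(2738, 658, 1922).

865670722

lcm(2738, 658) = 2738·658/gcd = 1801604/2 = 900802
lcm(900802, 1922) = 900802·1922/gcd = 1731341444/2 = 865670722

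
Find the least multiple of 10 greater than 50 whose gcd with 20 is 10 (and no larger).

20 = 10·2. Any x with gcd(x, 20) = 10 is a multiple of 10, say 10s, with s coprime to 2.
Need s > 50/10, so s ≥ 6. First s ≥ 6 with gcd(s, 2) = 1 is s = 7. Thus x = 10·7 = 70.

70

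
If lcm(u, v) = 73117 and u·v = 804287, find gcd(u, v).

From gcd × lcm = uv: gcd = 804287 / 73117 = 11.

11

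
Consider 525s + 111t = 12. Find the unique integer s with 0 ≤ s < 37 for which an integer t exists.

Euclid: 525 = 4·111 + 81; 111 = 1·81 + 30; 81 = 2·30 + 21; 30 = 1·21 + 9; 21 = 2·9 + 3; 9 = 3·3 + 0 → gcd = 3; 12 = 3·4.
Back-substitution yields 525·(11) + 111·(-52) = 3, so one solution is s = 11·4 = 44, t = -52·4 = -208.
Solutions in s differ by 111/3 = 37; the one in [0, 37) is 44 mod 37 = 7.

7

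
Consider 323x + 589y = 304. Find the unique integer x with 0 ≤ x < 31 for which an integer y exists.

21

Euclid: 589 = 1·323 + 266; 323 = 1·266 + 57; 266 = 4·57 + 38; 57 = 1·38 + 19; 38 = 2·19 + 0 → gcd = 19; 304 = 19·16.
Back-substitution yields 323·(11) + 589·(-6) = 19, so one solution is x = 11·16 = 176, y = -6·16 = -96.
Solutions in x differ by 589/19 = 31; the one in [0, 31) is 176 mod 31 = 21.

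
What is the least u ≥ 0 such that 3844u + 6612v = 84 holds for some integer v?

375

Euclid: 6612 = 1·3844 + 2768; 3844 = 1·2768 + 1076; 2768 = 2·1076 + 616; 1076 = 1·616 + 460; 616 = 1·460 + 156; 460 = 2·156 + 148; 156 = 1·148 + 8; 148 = 18·8 + 4; 8 = 2·4 + 0 → gcd = 4; 84 = 4·21.
Back-substitution yields 3844·(805) + 6612·(-468) = 4, so one solution is u = 805·21 = 16905, v = -468·21 = -9828.
Solutions in u differ by 6612/4 = 1653; the one in [0, 1653) is 16905 mod 1653 = 375.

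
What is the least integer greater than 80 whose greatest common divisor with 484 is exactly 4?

gcd(a, 484) = 4 forces 4 | a; write a = 4s. Then gcd(4s, 4·121) = 4·gcd(s, 121), so need gcd(s, 121) = 1.
4s > 80 gives s ≥ 21. The least s ≥ 21 coprime to 121 is 21, so a = 4·21 = 84.

84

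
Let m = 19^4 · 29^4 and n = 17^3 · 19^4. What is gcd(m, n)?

min exponent per shared prime: 19^4 = 130321

130321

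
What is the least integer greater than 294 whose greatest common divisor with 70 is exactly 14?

gcd(m, 70) = 14 forces 14 | m; write m = 14s. Then gcd(14s, 14·5) = 14·gcd(s, 5), so need gcd(s, 5) = 1.
14s > 294 gives s ≥ 22. The least s ≥ 22 coprime to 5 is 22, so m = 14·22 = 308.

308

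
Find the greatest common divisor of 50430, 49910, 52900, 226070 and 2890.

gcd(50430, 49910): 50430 = 1·49910 + 520; 49910 = 95·520 + 510; 520 = 1·510 + 10; 510 = 51·10 + 0 → 10
gcd(10, 52900): 52900 = 5290·10 + 0 → 10
gcd(10, 226070): 226070 = 22607·10 + 0 → 10
gcd(10, 2890): 2890 = 289·10 + 0 → 10

10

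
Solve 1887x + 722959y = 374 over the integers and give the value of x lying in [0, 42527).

Euclid: 722959 = 383·1887 + 238; 1887 = 7·238 + 221; 238 = 1·221 + 17; 221 = 13·17 + 0 → gcd = 17; 374 = 17·22.
Back-substitution yields 1887·(-3065) + 722959·(8) = 17, so one solution is x = -3065·22 = -67430, y = 8·22 = 176.
Solutions in x differ by 722959/17 = 42527; the one in [0, 42527) is -67430 mod 42527 = 17624.

17624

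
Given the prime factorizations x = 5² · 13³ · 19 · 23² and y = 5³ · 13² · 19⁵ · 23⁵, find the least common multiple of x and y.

4376704794713441125

max exponent per prime: 5³ · 13³ · 19⁵ · 23⁵ = 4376704794713441125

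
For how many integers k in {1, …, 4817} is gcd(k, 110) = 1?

110 = 2·5·11. Inclusion–exclusion on these primes:
4817 − ⌊4817/2⌋ − ⌊4817/5⌋ − ⌊4817/11⌋ + ⌊4817/10⌋ + ⌊4817/22⌋ + ⌊4817/55⌋ − ⌊4817/110⌋ = 1752

1752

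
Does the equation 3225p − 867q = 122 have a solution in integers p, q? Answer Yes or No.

By Bézout, 3225p − 867q = 122 has integer solutions iff gcd(3225, 867) | 122.
Euclid: 3225 = 3·867 + 624; 867 = 1·624 + 243; 624 = 2·243 + 138; 243 = 1·138 + 105; 138 = 1·105 + 33; 105 = 3·33 + 6; 33 = 5·6 + 3; 6 = 2·3 + 0. gcd = 3; 122 mod 3 = 2. No.

No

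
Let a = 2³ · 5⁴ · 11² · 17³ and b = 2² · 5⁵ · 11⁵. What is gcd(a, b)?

min exponent per shared prime: 2² · 5⁴ · 11² = 302500

302500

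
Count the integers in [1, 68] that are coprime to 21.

40

Prime factors of 21: 3, 7. Count integers ≤ 68 divisible by none of them.
By inclusion–exclusion: 68 − ⌊68/3⌋ − ⌊68/7⌋ + ⌊68/21⌋ = 40.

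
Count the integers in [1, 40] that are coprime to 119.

33

Prime factors of 119: 7, 17. Count integers ≤ 40 divisible by none of them.
By inclusion–exclusion: 40 − ⌊40/7⌋ − ⌊40/17⌋ + ⌊40/119⌋ = 33.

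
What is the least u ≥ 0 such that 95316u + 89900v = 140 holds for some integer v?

415

Reduce mod 89900: 95316u ≡ 140 (mod 89900). With g = gcd(95316, 89900) = 4 dividing 140, divide through: 23829u ≡ 35 (mod 22475).
Since gcd(23829, 22475) = 1, u ≡ 35·(23829)⁻¹ ≡ 415 (mod 22475). Smallest non-negative: 415.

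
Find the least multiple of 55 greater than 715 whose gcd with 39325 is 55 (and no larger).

39325 = 55·715. Any a with gcd(a, 39325) = 55 is a multiple of 55, say 55s, with s coprime to 715.
Need s > 715/55, so s ≥ 14. First s ≥ 14 with gcd(s, 715) = 1 is s = 14. Thus a = 55·14 = 770.

770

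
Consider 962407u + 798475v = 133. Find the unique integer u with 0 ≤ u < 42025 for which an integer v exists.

30944

Reduce mod 798475: 962407u ≡ 133 (mod 798475). With g = gcd(962407, 798475) = 19 dividing 133, divide through: 50653u ≡ 7 (mod 42025).
Since gcd(50653, 42025) = 1, u ≡ 7·(50653)⁻¹ ≡ 30944 (mod 42025). Smallest non-negative: 30944.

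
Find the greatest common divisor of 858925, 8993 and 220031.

17

858925 = 5² · 17 · 43 · 47; 8993 = 17 · 23²; 220031 = 7 · 17 · 43²
gcd takes min exponent of each prime: 17 = 17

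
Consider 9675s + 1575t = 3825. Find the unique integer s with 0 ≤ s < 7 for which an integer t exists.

3

Reduce mod 1575: 9675s ≡ 3825 (mod 1575). With g = gcd(9675, 1575) = 225 dividing 3825, divide through: 43s ≡ 17 (mod 7).
Since gcd(43, 7) = 1, s ≡ 17·(43)⁻¹ ≡ 3 (mod 7). Smallest non-negative: 3.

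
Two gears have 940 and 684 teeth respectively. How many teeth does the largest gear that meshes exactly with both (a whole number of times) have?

4

Euclid: 940 = 1·684 + 256; 684 = 2·256 + 172; 256 = 1·172 + 84; 172 = 2·84 + 4; 84 = 21·4 + 0. Last nonzero remainder: 4.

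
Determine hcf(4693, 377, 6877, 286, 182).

13

gcd(4693, 377): 4693 = 12·377 + 169; 377 = 2·169 + 39; 169 = 4·39 + 13; 39 = 3·13 + 0 → 13
gcd(13, 6877): 6877 = 529·13 + 0 → 13
gcd(13, 286): 286 = 22·13 + 0 → 13
gcd(13, 182): 182 = 14·13 + 0 → 13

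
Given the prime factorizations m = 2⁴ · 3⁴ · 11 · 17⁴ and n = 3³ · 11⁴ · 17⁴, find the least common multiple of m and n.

1584788925456

max exponent per prime: 2⁴ · 3⁴ · 11⁴ · 17⁴ = 1584788925456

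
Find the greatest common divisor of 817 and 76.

19

817 = 19 · 43
76 = 2² · 19
Common: 19 = 19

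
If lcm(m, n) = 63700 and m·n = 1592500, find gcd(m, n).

25

From gcd × lcm = mn: gcd = 1592500 / 63700 = 25.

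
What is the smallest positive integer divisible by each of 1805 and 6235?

2250835

gcd first: 6235 = 3·1805 + 820; 1805 = 2·820 + 165; 820 = 4·165 + 160; 165 = 1·160 + 5; 160 = 32·5 + 0 → gcd = 5
lcm = 1805·6235/gcd = 11254175/5 = 2250835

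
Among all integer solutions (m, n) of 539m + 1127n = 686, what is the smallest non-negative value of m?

Euclid: 1127 = 2·539 + 49; 539 = 11·49 + 0 → gcd = 49; 686 = 49·14.
Back-substitution yields 539·(-2) + 1127·(1) = 49, so one solution is m = -2·14 = -28, n = 1·14 = 14.
Solutions in m differ by 1127/49 = 23; the one in [0, 23) is -28 mod 23 = 18.

18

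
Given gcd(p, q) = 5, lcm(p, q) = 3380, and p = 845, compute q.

20

p·q = gcd·lcm = 5·3380 = 16900, so q = 16900/845 = 20.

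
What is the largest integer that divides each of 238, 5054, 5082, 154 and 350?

gcd(238, 5054): 5054 = 21·238 + 56; 238 = 4·56 + 14; 56 = 4·14 + 0 → 14
gcd(14, 5082): 5082 = 363·14 + 0 → 14
gcd(14, 154): 154 = 11·14 + 0 → 14
gcd(14, 350): 350 = 25·14 + 0 → 14

14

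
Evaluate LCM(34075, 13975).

19047925

34075 = 5² · 29 · 47; 13975 = 5² · 13 · 43
max exponents: 5² · 13 · 29 · 43 · 47 = 19047925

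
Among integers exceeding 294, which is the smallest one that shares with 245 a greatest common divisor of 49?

gcd(x, 245) = 49 forces 49 | x; write x = 49s. Then gcd(49s, 49·5) = 49·gcd(s, 5), so need gcd(s, 5) = 1.
49s > 294 gives s ≥ 7. The least s ≥ 7 coprime to 5 is 7, so x = 49·7 = 343.

343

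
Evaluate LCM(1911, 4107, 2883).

2514128799

1911 = 3 · 7² · 13; 4107 = 3 · 37²; 2883 = 3 · 31²
lcm takes max exponent of each prime: 3 · 7² · 13 · 31² · 37² = 2514128799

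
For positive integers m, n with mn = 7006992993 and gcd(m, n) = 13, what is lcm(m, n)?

For any two positive integers, gcd × lcm equals their product. Hence lcm = 7006992993 / 13 = 538999461.

538999461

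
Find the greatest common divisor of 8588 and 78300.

8588 = 2² · 19 · 113
78300 = 2² · 3³ · 5² · 29
Common: 2² = 4

4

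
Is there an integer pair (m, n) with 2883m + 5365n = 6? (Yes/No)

gcd(2883, 5365): 5365 = 1·2883 + 2482; 2883 = 1·2482 + 401; 2482 = 6·401 + 76; 401 = 5·76 + 21; 76 = 3·21 + 13; 21 = 1·13 + 8; 13 = 1·8 + 5; 8 = 1·5 + 3; 5 = 1·3 + 2; 3 = 1·2 + 1; 2 = 2·1 + 0 → 1
1 divides 6, so a solution exists.

Yes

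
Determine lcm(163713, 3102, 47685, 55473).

lcm(163713, 3102) = 163713·3102/gcd = 507837726/33 = 15389022
lcm(15389022, 47685) = 15389022·47685/gcd = 733825514070/33 = 22237136790
lcm(22237136790, 55473) = 22237136790·55473/gcd = 1233560689151670/1353 = 911722608390

911722608390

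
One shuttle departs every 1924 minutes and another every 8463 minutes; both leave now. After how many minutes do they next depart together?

1924 = 2² · 13 · 37; 8463 = 3 · 7 · 13 · 31
max exponents: 2² · 3 · 7 · 13 · 31 · 37 = 1252524

1252524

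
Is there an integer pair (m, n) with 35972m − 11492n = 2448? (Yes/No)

gcd(35972, 11492): 35972 = 3·11492 + 1496; 11492 = 7·1496 + 1020; 1496 = 1·1020 + 476; 1020 = 2·476 + 68; 476 = 7·68 + 0 → 68
68 divides 2448, so a solution exists.

Yes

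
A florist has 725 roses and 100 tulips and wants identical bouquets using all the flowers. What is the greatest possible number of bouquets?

25

725 = 5² · 29
100 = 2² · 5²
Common: 5² = 25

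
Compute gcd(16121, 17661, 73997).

16121 = 7³ · 47; 17661 = 3 · 7 · 29²; 73997 = 7 · 11 · 31²
gcd takes min exponent of each prime: 7 = 7

7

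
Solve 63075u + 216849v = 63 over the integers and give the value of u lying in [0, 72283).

56685

Reduce mod 216849: 63075u ≡ 63 (mod 216849). With g = gcd(63075, 216849) = 3 dividing 63, divide through: 21025u ≡ 21 (mod 72283).
Since gcd(21025, 72283) = 1, u ≡ 21·(21025)⁻¹ ≡ 56685 (mod 72283). Smallest non-negative: 56685.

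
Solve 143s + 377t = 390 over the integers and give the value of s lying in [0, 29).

Reduce mod 377: 143s ≡ 390 (mod 377). With g = gcd(143, 377) = 13 dividing 390, divide through: 11s ≡ 30 (mod 29).
Since gcd(11, 29) = 1, s ≡ 30·(11)⁻¹ ≡ 8 (mod 29). Smallest non-negative: 8.

8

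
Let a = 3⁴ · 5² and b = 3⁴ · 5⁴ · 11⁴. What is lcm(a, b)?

741200625

max exponent per prime: 3⁴ · 5⁴ · 11⁴ = 741200625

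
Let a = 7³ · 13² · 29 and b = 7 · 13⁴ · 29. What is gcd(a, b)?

min exponent per shared prime: 7 · 13² · 29 = 34307

34307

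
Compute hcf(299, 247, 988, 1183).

13

gcd(299, 247): 299 = 1·247 + 52; 247 = 4·52 + 39; 52 = 1·39 + 13; 39 = 3·13 + 0 → 13
gcd(13, 988): 988 = 76·13 + 0 → 13
gcd(13, 1183): 1183 = 91·13 + 0 → 13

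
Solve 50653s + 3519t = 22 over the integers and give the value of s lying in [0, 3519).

2083

Reduce mod 3519: 50653s ≡ 22 (mod 3519). With g = gcd(50653, 3519) = 1 dividing 22, divide through: 50653s ≡ 22 (mod 3519).
Since gcd(50653, 3519) = 1, s ≡ 22·(50653)⁻¹ ≡ 2083 (mod 3519). Smallest non-negative: 2083.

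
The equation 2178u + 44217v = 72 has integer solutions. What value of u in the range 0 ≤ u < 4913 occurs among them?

4507

gcd(2178, 44217) = 9 (Euclid: 44217 = 20·2178 + 657; 2178 = 3·657 + 207; 657 = 3·207 + 36; 207 = 5·36 + 27; 36 = 1·27 + 9; 27 = 3·9 + 0), and 9 | 72.
Extended Euclid: 2178·(-1279) + 44217·(63) = 9. Scale by 8: u₀ = -10232.
General solution u = u₀ + 4913t; reducing mod 4913 gives u = 4507 (and v = -222).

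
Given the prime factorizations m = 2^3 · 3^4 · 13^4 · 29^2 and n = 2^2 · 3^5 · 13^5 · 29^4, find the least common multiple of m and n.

max exponent per prime: 2^3 · 3^5 · 13^5 · 29^4 = 510510893543352

510510893543352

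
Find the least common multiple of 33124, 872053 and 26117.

lcm(33124, 872053) = 33124·872053/gcd = 28885883572/637 = 45346756
lcm(45346756, 26117) = 45346756·26117/gcd = 1184321226452/637 = 1859216996

1859216996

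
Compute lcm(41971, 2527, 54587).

16037496839

41971 = 19 · 47²; 2527 = 7 · 19²; 54587 = 13² · 17 · 19
lcm takes max exponent of each prime: 7 · 13² · 17 · 19² · 47² = 16037496839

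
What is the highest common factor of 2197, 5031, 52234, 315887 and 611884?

13

gcd(2197, 5031): 5031 = 2·2197 + 637; 2197 = 3·637 + 286; 637 = 2·286 + 65; 286 = 4·65 + 26; 65 = 2·26 + 13; 26 = 2·13 + 0 → 13
gcd(13, 52234): 52234 = 4018·13 + 0 → 13
gcd(13, 315887): 315887 = 24299·13 + 0 → 13
gcd(13, 611884): 611884 = 47068·13 + 0 → 13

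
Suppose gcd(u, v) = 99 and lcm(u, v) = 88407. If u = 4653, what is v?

u·v = gcd·lcm = 99·88407 = 8752293, so v = 8752293/4653 = 1881.

1881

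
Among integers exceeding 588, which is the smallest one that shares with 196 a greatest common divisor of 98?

Multiples of 98 above 588: 98·7, 98·8, … . Need the cofactor coprime to 196/98 = 2.
Checking s = 7, 8, … the first with gcd(s, 2) = 1 is s = 7, giving 686.

686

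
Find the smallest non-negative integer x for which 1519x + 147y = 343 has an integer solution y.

1

gcd(1519, 147) = 49 (Euclid: 1519 = 10·147 + 49; 147 = 3·49 + 0), and 49 | 343.
Extended Euclid: 1519·(1) + 147·(-10) = 49. Scale by 7: x₀ = 7.
General solution x = x₀ + 3t; reducing mod 3 gives x = 1 (and y = -8).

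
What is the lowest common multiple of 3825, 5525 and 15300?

3825 = 3² · 5² · 17; 5525 = 5² · 13 · 17; 15300 = 2² · 3² · 5² · 17
lcm takes max exponent of each prime: 2² · 3² · 5² · 13 · 17 = 198900

198900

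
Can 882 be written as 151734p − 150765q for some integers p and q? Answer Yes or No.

By Bézout, 151734p − 150765q = 882 has integer solutions iff gcd(151734, 150765) | 882.
Euclid: 151734 = 1·150765 + 969; 150765 = 155·969 + 570; 969 = 1·570 + 399; 570 = 1·399 + 171; 399 = 2·171 + 57; 171 = 3·57 + 0. gcd = 57; 882 mod 57 = 27. No.

No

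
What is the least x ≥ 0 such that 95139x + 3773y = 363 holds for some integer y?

Euclid: 95139 = 25·3773 + 814; 3773 = 4·814 + 517; 814 = 1·517 + 297; 517 = 1·297 + 220; 297 = 1·220 + 77; 220 = 2·77 + 66; 77 = 1·66 + 11; 66 = 6·11 + 0 → gcd = 11; 363 = 11·33.
Back-substitution yields 95139·(51) + 3773·(-1286) = 11, so one solution is x = 51·33 = 1683, y = -1286·33 = -42438.
Solutions in x differ by 3773/11 = 343; the one in [0, 343) is 1683 mod 343 = 311.

311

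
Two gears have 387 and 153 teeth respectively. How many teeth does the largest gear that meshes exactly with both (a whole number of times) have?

Euclid: 387 = 2·153 + 81; 153 = 1·81 + 72; 81 = 1·72 + 9; 72 = 8·9 + 0. Last nonzero remainder: 9.

9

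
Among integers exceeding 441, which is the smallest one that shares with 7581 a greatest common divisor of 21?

Multiples of 21 above 441: 21·22, 21·23, … . Need the cofactor coprime to 7581/21 = 361.
Checking s = 22, 23, … the first with gcd(s, 361) = 1 is s = 22, giving 462.

462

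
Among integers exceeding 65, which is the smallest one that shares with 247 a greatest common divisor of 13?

78

Multiples of 13 above 65: 13·6, 13·7, … . Need the cofactor coprime to 247/13 = 19.
Checking s = 6, 7, … the first with gcd(s, 19) = 1 is s = 6, giving 78.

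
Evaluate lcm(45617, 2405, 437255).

45617 = 11² · 13 · 29; 2405 = 5 · 13 · 37; 437255 = 5 · 7 · 13 · 31²
lcm takes max exponent of each prime: 5 · 7 · 11² · 13 · 29 · 31² · 37 = 56770128415

56770128415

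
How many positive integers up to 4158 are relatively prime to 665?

Prime factors of 665: 5, 7, 19. Count integers ≤ 4158 divisible by none of them.
By inclusion–exclusion: 4158 − ⌊4158/5⌋ − ⌊4158/7⌋ − ⌊4158/19⌋ + ⌊4158/35⌋ + ⌊4158/95⌋ + ⌊4158/133⌋ − ⌊4158/665⌋ = 2701.

2701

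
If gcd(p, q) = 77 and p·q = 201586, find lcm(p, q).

For any two positive integers, gcd × lcm equals their product. Hence lcm = 201586 / 77 = 2618.

2618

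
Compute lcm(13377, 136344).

13377 = 3 · 7³ · 13; 136344 = 2³ · 3 · 13 · 19 · 23
max exponents: 2³ · 3 · 7³ · 13 · 19 · 23 = 46765992

46765992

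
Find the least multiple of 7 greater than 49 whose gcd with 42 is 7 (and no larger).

gcd(t, 42) = 7 forces 7 | t; write t = 7s. Then gcd(7s, 7·6) = 7·gcd(s, 6), so need gcd(s, 6) = 1.
7s > 49 gives s ≥ 8. The least s ≥ 8 coprime to 6 is 11, so t = 7·11 = 77.

77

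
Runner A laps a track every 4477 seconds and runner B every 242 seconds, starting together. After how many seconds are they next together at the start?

8954

4477 = 11² · 37; 242 = 2 · 11²
max exponents: 2 · 11² · 37 = 8954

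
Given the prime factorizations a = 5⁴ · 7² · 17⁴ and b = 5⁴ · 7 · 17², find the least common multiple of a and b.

2557830625

max exponent per prime: 5⁴ · 7² · 17⁴ = 2557830625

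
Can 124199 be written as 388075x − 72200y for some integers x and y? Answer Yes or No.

No

gcd(388075, 72200): 388075 = 5·72200 + 27075; 72200 = 2·27075 + 18050; 27075 = 1·18050 + 9025; 18050 = 2·9025 + 0 → 9025
9025 does not divide 124199, so a solution does not exist.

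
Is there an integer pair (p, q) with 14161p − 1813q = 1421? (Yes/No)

By Bézout, 14161p − 1813q = 1421 has integer solutions iff gcd(14161, 1813) | 1421.
Euclid: 14161 = 7·1813 + 1470; 1813 = 1·1470 + 343; 1470 = 4·343 + 98; 343 = 3·98 + 49; 98 = 2·49 + 0. gcd = 49; 1421 mod 49 = 0. Yes.

Yes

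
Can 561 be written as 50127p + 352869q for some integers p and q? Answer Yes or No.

gcd(50127, 352869): 352869 = 7·50127 + 1980; 50127 = 25·1980 + 627; 1980 = 3·627 + 99; 627 = 6·99 + 33; 99 = 3·33 + 0 → 33
33 divides 561, so a solution exists.

Yes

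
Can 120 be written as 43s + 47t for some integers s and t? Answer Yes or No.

Yes

gcd(43, 47): 47 = 1·43 + 4; 43 = 10·4 + 3; 4 = 1·3 + 1; 3 = 3·1 + 0 → 1
1 divides 120, so a solution exists.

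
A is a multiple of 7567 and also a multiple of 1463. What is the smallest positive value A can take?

1581503

gcd first: 7567 = 5·1463 + 252; 1463 = 5·252 + 203; 252 = 1·203 + 49; 203 = 4·49 + 7; 49 = 7·7 + 0 → gcd = 7
lcm = 7567·1463/gcd = 11070521/7 = 1581503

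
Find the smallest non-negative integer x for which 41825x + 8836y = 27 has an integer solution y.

6067

Reduce mod 8836: 41825x ≡ 27 (mod 8836). With g = gcd(41825, 8836) = 1 dividing 27, divide through: 41825x ≡ 27 (mod 8836).
Since gcd(41825, 8836) = 1, x ≡ 27·(41825)⁻¹ ≡ 6067 (mod 8836). Smallest non-negative: 6067.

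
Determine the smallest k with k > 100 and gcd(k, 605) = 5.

Multiples of 5 above 100: 5·21, 5·22, … . Need the cofactor coprime to 605/5 = 121.
Checking s = 21, 22, … the first with gcd(s, 121) = 1 is s = 21, giving 105.

105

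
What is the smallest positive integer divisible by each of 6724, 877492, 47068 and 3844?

lcm(6724, 877492) = 6724·877492/gcd = 5900256208/4 = 1475064052
lcm(1475064052, 47068) = 1475064052·47068/gcd = 69428314799536/47068 = 1475064052
lcm(1475064052, 3844) = 1475064052·3844/gcd = 5670146215888/4 = 1417536553972

1417536553972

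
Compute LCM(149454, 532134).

4418308602

gcd first: 532134 = 3·149454 + 83772; 149454 = 1·83772 + 65682; 83772 = 1·65682 + 18090; 65682 = 3·18090 + 11412; 18090 = 1·11412 + 6678; 11412 = 1·6678 + 4734; 6678 = 1·4734 + 1944; 4734 = 2·1944 + 846; 1944 = 2·846 + 252; 846 = 3·252 + 90; 252 = 2·90 + 72; 90 = 1·72 + 18; 72 = 4·18 + 0 → gcd = 18
lcm = 149454·532134/gcd = 79529554836/18 = 4418308602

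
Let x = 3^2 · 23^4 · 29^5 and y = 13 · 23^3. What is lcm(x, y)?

max exponent per prime: 3^2 · 13 · 23^4 · 29^5 = 671563672335153

671563672335153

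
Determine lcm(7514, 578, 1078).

7514 = 2 · 13 · 17²; 578 = 2 · 17²; 1078 = 2 · 7² · 11
lcm takes max exponent of each prime: 2 · 7² · 11 · 13 · 17² = 4050046

4050046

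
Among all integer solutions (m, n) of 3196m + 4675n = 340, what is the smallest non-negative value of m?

240

Reduce mod 4675: 3196m ≡ 340 (mod 4675). With g = gcd(3196, 4675) = 17 dividing 340, divide through: 188m ≡ 20 (mod 275).
Since gcd(188, 275) = 1, m ≡ 20·(188)⁻¹ ≡ 240 (mod 275). Smallest non-negative: 240.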